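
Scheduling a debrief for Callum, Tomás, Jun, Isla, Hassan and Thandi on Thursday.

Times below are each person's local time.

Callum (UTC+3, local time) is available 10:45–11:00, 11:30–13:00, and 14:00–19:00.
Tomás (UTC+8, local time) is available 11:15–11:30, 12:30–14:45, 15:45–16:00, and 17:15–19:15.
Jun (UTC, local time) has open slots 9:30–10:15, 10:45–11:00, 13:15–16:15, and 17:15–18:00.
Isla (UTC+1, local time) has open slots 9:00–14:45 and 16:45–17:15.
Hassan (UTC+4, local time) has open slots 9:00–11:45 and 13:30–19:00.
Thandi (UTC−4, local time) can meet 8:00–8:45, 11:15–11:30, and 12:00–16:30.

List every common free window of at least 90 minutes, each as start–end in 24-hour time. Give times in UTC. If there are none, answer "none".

Callum → UTC: 07:45–08:00, 08:30–10:00, 11:00–16:00.
Tomás → UTC: 03:15–03:30, 04:30–06:45, 07:45–08:00, 09:15–11:15.
Jun → UTC: 09:30–10:15, 10:45–11:00, 13:15–16:15, 17:15–18:00.
Isla → UTC: 08:00–13:45, 15:45–16:15.
Hassan → UTC: 05:00–07:45, 09:30–15:00.
Thandi → UTC: 12:00–12:45, 15:15–15:30, 16:00–20:30.
Callum ∩ Tomás: 07:45–08:00, 09:15–10:00, 11:00–11:15.
Callum ∩ Tomás ∩ Jun: 09:30–10:00.
Callum ∩ Tomás ∩ Jun ∩ Isla: 09:30–10:00.
Callum ∩ Tomás ∩ Jun ∩ Isla ∩ Hassan: 09:30–10:00.
Callum ∩ Tomás ∩ Jun ∩ Isla ∩ Hassan ∩ Thandi: (none).
Windows ≥ 90 min: (none).

none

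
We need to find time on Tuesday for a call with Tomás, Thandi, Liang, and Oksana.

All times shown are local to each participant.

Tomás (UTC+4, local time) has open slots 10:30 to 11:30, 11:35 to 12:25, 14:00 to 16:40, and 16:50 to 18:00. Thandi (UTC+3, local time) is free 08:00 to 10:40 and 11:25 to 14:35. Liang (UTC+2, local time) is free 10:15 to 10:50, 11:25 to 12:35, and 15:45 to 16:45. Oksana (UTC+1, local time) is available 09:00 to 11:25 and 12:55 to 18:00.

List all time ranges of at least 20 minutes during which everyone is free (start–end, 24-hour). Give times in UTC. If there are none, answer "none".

Tomás → UTC: 06:30–07:30, 07:35–08:25, 10:00–12:40, 12:50–14:00.
Thandi → UTC: 05:00–07:40, 08:25–11:35.
Liang → UTC: 08:15–08:50, 09:25–10:35, 13:45–14:45.
Oksana → UTC: 08:00–10:25, 11:55–17:00.
Tomás ∩ Thandi: 06:30–07:30, 07:35–07:40, 10:00–11:35.
Tomás ∩ Thandi ∩ Liang: 10:00–10:35.
Tomás ∩ Thandi ∩ Liang ∩ Oksana: 10:00–10:25.
Windows ≥ 20 min: 10:00–10:25.

10:00–10:25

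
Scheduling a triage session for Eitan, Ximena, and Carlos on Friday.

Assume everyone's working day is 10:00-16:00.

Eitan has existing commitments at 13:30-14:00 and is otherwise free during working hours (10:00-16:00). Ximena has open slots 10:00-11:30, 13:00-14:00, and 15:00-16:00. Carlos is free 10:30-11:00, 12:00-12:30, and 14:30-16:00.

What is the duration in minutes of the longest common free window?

Eitan free within 10:00–16:00: 10:00–13:30, 14:00–16:00.
Eitan ∩ Ximena: 10:00–11:30, 13:00–13:30, 15:00–16:00.
Eitan ∩ Ximena ∩ Carlos: 10:30–11:00, 15:00–16:00.
Common window lengths: 30, 60 min; longest is 60.

60 minutes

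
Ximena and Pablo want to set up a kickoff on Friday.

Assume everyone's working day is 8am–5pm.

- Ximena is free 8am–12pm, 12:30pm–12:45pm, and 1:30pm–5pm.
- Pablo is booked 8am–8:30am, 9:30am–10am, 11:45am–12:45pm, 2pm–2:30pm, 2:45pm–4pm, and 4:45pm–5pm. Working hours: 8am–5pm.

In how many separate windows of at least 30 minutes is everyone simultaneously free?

4

Pablo free within 08:00–17:00: 08:30–09:30, 10:00–11:45, 12:45–14:00, 14:30–14:45, 16:00–16:45.
Ximena ∩ Pablo: 08:30–09:30, 10:00–11:45, 13:30–14:00, 14:30–14:45, 16:00–16:45.
Windows ≥ 30 min: 08:30–09:30, 10:00–11:45, 13:30–14:00, 16:00–16:45.
That's 4 windows.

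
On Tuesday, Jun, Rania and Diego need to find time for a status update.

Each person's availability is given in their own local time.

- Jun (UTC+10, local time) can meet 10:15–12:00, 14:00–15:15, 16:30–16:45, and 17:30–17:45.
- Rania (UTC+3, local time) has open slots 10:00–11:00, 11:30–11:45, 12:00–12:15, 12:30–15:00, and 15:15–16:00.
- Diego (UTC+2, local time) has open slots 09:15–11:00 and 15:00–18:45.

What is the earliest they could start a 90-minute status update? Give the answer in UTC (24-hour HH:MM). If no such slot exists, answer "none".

none

Jun → UTC: 00:15–02:00, 04:00–05:15, 06:30–06:45, 07:30–07:45.
Rania → UTC: 07:00–08:00, 08:30–08:45, 09:00–09:15, 09:30–12:00, 12:15–13:00.
Diego → UTC: 07:15–09:00, 13:00–16:45.
Jun ∩ Rania: 07:30–07:45.
Jun ∩ Rania ∩ Diego: 07:30–07:45.
Windows ≥ 90 min: (none).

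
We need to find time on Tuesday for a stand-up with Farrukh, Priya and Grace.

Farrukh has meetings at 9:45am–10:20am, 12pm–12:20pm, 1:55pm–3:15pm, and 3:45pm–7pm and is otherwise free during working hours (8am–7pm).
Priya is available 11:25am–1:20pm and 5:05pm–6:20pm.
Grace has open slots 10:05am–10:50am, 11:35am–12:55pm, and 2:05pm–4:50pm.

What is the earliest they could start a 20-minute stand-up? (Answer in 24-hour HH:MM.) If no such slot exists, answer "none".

Farrukh free within 08:00–19:00: 08:00–09:45, 10:20–12:00, 12:20–13:55, 15:15–15:45.
Farrukh ∩ Priya: 11:25–12:00, 12:20–13:20.
Farrukh ∩ Priya ∩ Grace: 11:35–12:00, 12:20–12:55.
Windows ≥ 20 min: 11:35–12:00, 12:20–12:55.
Earliest such window starts at 11:35.

11:35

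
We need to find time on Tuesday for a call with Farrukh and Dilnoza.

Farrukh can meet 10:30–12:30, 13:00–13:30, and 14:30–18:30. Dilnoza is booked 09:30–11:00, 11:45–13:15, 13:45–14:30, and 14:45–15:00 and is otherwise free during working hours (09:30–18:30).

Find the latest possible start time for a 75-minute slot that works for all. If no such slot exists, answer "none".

Dilnoza free within 09:30–18:30: 11:00–11:45, 13:15–13:45, 14:30–14:45, 15:00–18:30.
Farrukh ∩ Dilnoza: 11:00–11:45, 13:15–13:30, 14:30–14:45, 15:00–18:30.
Windows ≥ 75 min: 15:00–18:30.
Latest start in the last window 15:00–18:30 is 18:30 − 75 min = 17:15.

17:15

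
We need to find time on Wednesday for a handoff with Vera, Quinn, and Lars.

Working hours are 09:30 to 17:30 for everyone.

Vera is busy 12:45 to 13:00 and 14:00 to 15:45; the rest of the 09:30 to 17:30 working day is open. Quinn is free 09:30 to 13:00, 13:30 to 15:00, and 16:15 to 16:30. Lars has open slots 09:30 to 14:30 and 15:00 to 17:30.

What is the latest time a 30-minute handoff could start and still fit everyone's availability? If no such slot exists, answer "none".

13:30

Vera free within 09:30–17:30: 09:30–12:45, 13:00–14:00, 15:45–17:30.
Vera ∩ Quinn: 09:30–12:45, 13:30–14:00, 16:15–16:30.
Vera ∩ Quinn ∩ Lars: 09:30–12:45, 13:30–14:00, 16:15–16:30.
Windows ≥ 30 min: 09:30–12:45, 13:30–14:00.
Latest start in the last window 13:30–14:00 is 14:00 − 30 min = 13:30.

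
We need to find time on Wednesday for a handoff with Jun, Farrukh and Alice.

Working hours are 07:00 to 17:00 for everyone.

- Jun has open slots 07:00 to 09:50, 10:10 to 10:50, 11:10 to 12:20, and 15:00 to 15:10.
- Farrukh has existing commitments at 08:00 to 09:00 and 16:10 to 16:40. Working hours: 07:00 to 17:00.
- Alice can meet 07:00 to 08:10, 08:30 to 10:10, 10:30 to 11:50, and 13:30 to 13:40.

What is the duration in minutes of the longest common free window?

60 minutes

Farrukh free within 07:00–17:00: 07:00–08:00, 09:00–16:10, 16:40–17:00.
Jun ∩ Farrukh: 07:00–08:00, 09:00–09:50, 10:10–10:50, 11:10–12:20, 15:00–15:10.
Jun ∩ Farrukh ∩ Alice: 07:00–08:00, 09:00–09:50, 10:30–10:50, 11:10–11:50.
Common window lengths: 60, 50, 20, 40 min; longest is 60.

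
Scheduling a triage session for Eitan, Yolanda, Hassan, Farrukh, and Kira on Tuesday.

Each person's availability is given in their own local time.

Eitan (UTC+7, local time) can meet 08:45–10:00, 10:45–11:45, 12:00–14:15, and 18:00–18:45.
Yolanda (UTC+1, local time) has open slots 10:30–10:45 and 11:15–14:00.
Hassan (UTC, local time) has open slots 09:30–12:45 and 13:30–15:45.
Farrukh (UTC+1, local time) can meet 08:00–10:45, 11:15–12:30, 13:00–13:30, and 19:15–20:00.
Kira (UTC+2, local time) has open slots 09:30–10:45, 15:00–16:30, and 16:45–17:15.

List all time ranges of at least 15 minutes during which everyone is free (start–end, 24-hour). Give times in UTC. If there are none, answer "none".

Eitan → UTC: 01:45–03:00, 03:45–04:45, 05:00–07:15, 11:00–11:45.
Yolanda → UTC: 09:30–09:45, 10:15–13:00.
Hassan → UTC: 09:30–12:45, 13:30–15:45.
Farrukh → UTC: 07:00–09:45, 10:15–11:30, 12:00–12:30, 18:15–19:00.
Kira → UTC: 07:30–08:45, 13:00–14:30, 14:45–15:15.
Eitan ∩ Yolanda: 11:00–11:45.
Eitan ∩ Yolanda ∩ Hassan: 11:00–11:45.
Eitan ∩ Yolanda ∩ Hassan ∩ Farrukh: 11:00–11:30.
Eitan ∩ Yolanda ∩ Hassan ∩ Farrukh ∩ Kira: (none).
Windows ≥ 15 min: (none).

none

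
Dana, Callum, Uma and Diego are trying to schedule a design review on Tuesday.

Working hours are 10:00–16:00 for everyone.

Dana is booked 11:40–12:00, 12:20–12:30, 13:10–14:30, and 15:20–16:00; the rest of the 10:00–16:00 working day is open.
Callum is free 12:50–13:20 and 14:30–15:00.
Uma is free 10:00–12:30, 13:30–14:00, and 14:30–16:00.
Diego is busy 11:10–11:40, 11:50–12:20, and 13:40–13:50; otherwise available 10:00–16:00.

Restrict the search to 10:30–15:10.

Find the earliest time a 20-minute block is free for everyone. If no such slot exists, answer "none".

Dana free within 10:00–16:00: 10:00–11:40, 12:00–12:20, 12:30–13:10, 14:30–15:20.
Diego free within 10:00–16:00: 10:00–11:10, 11:40–11:50, 12:20–13:40, 13:50–16:00.
Dana ∩ Callum: 12:50–13:10, 14:30–15:00.
Dana ∩ Callum ∩ Uma: 14:30–15:00.
Dana ∩ Callum ∩ Uma ∩ Diego: 14:30–15:00.
Restricted to 10:30–15:10: 14:30–15:00.
Windows ≥ 20 min: 14:30–15:00.
Earliest such window starts at 14:30.

14:30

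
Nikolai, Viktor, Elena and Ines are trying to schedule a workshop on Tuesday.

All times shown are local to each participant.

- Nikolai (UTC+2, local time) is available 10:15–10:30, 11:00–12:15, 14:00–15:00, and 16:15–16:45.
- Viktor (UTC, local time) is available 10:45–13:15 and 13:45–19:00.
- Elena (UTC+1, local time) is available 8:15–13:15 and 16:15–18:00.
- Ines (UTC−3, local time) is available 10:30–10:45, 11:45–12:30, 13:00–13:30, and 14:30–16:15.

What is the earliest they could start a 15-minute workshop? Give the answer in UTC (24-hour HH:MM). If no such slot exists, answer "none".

Nikolai → UTC: 08:15–08:30, 09:00–10:15, 12:00–13:00, 14:15–14:45.
Viktor → UTC: 10:45–13:15, 13:45–19:00.
Elena → UTC: 07:15–12:15, 15:15–17:00.
Ines → UTC: 13:30–13:45, 14:45–15:30, 16:00–16:30, 17:30–19:15.
Nikolai ∩ Viktor: 12:00–13:00, 14:15–14:45.
Nikolai ∩ Viktor ∩ Elena: 12:00–12:15.
Nikolai ∩ Viktor ∩ Elena ∩ Ines: (none).
Windows ≥ 15 min: (none).

none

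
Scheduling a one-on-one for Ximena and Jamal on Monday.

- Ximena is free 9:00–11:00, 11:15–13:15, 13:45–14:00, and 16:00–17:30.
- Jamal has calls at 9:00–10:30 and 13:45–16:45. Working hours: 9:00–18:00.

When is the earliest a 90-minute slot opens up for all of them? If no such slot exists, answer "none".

11:15

Jamal free within 09:00–18:00: 10:30–13:45, 16:45–18:00.
Ximena ∩ Jamal: 10:30–11:00, 11:15–13:15, 16:45–17:30.
Windows ≥ 90 min: 11:15–13:15.
Earliest such window starts at 11:15.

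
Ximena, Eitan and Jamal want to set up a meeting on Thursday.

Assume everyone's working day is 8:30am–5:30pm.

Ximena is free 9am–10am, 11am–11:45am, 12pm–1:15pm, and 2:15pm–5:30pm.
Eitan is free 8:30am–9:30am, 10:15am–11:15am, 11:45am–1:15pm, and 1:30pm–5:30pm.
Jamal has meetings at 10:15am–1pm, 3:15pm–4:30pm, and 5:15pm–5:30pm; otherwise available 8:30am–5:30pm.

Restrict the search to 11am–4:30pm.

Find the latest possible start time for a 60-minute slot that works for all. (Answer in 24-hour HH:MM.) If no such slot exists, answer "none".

Jamal free within 08:30–17:30: 08:30–10:15, 13:00–15:15, 16:30–17:15.
Ximena ∩ Eitan: 09:00–09:30, 11:00–11:15, 12:00–13:15, 14:15–17:30.
Ximena ∩ Eitan ∩ Jamal: 09:00–09:30, 13:00–13:15, 14:15–15:15, 16:30–17:15.
Restricted to 11:00–16:30: 13:00–13:15, 14:15–15:15.
Windows ≥ 60 min: 14:15–15:15.
Latest start in the last window 14:15–15:15 is 15:15 − 60 min = 14:15.

14:15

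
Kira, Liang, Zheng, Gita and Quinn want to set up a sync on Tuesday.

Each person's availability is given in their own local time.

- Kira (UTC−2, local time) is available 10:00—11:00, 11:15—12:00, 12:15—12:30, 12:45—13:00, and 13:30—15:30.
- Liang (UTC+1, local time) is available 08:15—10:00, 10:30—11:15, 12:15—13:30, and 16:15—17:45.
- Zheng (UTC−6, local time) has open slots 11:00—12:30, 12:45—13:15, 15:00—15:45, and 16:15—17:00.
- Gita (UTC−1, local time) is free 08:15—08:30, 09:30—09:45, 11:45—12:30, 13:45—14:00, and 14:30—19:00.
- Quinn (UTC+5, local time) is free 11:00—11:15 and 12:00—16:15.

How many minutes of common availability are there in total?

Kira → UTC: 12:00–13:00, 13:15–14:00, 14:15–14:30, 14:45–15:00, 15:30–17:30.
Liang → UTC: 07:15–09:00, 09:30–10:15, 11:15–12:30, 15:15–16:45.
Zheng → UTC: 17:00–18:30, 18:45–19:15, 21:00–21:45, 22:15–23:00.
Gita → UTC: 09:15–09:30, 10:30–10:45, 12:45–13:30, 14:45–15:00, 15:30–20:00.
Quinn → UTC: 06:00–06:15, 07:00–11:15.
Kira ∩ Liang: 12:00–12:30, 15:30–16:45.
Kira ∩ Liang ∩ Zheng: (none).
Kira ∩ Liang ∩ Zheng ∩ Gita: (none).
Kira ∩ Liang ∩ Zheng ∩ Gita ∩ Quinn: (none).
Total common minutes: 0.

0 minutes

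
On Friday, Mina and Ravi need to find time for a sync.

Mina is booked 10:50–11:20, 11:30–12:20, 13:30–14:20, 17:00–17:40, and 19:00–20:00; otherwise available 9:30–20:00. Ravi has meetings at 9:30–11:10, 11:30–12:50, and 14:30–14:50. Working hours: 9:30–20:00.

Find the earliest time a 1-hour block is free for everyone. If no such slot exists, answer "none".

14:50

Mina free within 09:30–20:00: 09:30–10:50, 11:20–11:30, 12:20–13:30, 14:20–17:00, 17:40–19:00.
Ravi free within 09:30–20:00: 11:10–11:30, 12:50–14:30, 14:50–20:00.
Mina ∩ Ravi: 11:20–11:30, 12:50–13:30, 14:20–14:30, 14:50–17:00, 17:40–19:00.
Windows ≥ 60 min: 14:50–17:00, 17:40–19:00.
Earliest such window starts at 14:50.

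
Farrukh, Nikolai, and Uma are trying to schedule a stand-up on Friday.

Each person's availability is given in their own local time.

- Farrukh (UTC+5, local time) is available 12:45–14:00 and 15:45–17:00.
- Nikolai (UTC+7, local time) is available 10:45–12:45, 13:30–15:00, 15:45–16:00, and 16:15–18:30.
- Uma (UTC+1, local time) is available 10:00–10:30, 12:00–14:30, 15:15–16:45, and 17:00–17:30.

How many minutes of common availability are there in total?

Farrukh → UTC: 07:45–09:00, 10:45–12:00.
Nikolai → UTC: 03:45–05:45, 06:30–08:00, 08:45–09:00, 09:15–11:30.
Uma → UTC: 09:00–09:30, 11:00–13:30, 14:15–15:45, 16:00–16:30.
Farrukh ∩ Nikolai: 07:45–08:00, 08:45–09:00, 10:45–11:30.
Farrukh ∩ Nikolai ∩ Uma: 11:00–11:30.
Total common minutes: 30.

30 minutes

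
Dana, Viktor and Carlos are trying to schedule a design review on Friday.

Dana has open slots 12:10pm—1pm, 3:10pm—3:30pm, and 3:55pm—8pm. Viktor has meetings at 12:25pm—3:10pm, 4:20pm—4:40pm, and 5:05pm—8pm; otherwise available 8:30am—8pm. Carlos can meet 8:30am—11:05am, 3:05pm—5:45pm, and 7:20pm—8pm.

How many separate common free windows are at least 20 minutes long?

3

Viktor free within 08:30–20:00: 08:30–12:25, 15:10–16:20, 16:40–17:05.
Dana ∩ Viktor: 12:10–12:25, 15:10–15:30, 15:55–16:20, 16:40–17:05.
Dana ∩ Viktor ∩ Carlos: 15:10–15:30, 15:55–16:20, 16:40–17:05.
Windows ≥ 20 min: 15:10–15:30, 15:55–16:20, 16:40–17:05.
That's 3 windows.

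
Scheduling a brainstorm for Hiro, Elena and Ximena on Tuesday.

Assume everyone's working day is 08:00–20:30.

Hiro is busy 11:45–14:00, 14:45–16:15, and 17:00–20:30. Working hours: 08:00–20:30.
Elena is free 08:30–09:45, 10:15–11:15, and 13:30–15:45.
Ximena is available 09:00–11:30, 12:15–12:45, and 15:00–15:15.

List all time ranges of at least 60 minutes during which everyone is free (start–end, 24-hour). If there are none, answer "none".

Hiro free within 08:00–20:30: 08:00–11:45, 14:00–14:45, 16:15–17:00.
Hiro ∩ Elena: 08:30–09:45, 10:15–11:15, 14:00–14:45.
Hiro ∩ Elena ∩ Ximena: 09:00–09:45, 10:15–11:15.
Windows ≥ 60 min: 10:15–11:15.

10:15–11:15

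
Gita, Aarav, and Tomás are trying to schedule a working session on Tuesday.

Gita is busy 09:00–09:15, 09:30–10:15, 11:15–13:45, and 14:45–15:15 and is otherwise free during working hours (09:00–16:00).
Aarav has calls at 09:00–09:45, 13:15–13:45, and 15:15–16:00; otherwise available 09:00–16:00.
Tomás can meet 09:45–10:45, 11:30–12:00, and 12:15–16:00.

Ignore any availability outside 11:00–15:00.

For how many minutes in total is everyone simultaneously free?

60 minutes

Gita free within 09:00–16:00: 09:15–09:30, 10:15–11:15, 13:45–14:45, 15:15–16:00.
Aarav free within 09:00–16:00: 09:45–13:15, 13:45–15:15.
Gita ∩ Aarav: 10:15–11:15, 13:45–14:45.
Gita ∩ Aarav ∩ Tomás: 10:15–10:45, 13:45–14:45.
Restricted to 11:00–15:00: 13:45–14:45.
Total common minutes: 60.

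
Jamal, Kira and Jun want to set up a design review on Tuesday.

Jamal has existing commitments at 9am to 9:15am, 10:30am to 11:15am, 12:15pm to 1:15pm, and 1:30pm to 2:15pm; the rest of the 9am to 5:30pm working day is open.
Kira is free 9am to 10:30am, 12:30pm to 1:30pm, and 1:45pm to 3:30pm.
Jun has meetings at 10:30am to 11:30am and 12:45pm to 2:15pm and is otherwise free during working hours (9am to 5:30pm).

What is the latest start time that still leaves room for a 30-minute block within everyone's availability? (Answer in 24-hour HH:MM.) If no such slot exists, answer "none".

Jamal free within 09:00–17:30: 09:15–10:30, 11:15–12:15, 13:15–13:30, 14:15–17:30.
Jun free within 09:00–17:30: 09:00–10:30, 11:30–12:45, 14:15–17:30.
Jamal ∩ Kira: 09:15–10:30, 13:15–13:30, 14:15–15:30.
Jamal ∩ Kira ∩ Jun: 09:15–10:30, 14:15–15:30.
Windows ≥ 30 min: 09:15–10:30, 14:15–15:30.
Latest start in the last window 14:15–15:30 is 15:30 − 30 min = 15:00.

15:00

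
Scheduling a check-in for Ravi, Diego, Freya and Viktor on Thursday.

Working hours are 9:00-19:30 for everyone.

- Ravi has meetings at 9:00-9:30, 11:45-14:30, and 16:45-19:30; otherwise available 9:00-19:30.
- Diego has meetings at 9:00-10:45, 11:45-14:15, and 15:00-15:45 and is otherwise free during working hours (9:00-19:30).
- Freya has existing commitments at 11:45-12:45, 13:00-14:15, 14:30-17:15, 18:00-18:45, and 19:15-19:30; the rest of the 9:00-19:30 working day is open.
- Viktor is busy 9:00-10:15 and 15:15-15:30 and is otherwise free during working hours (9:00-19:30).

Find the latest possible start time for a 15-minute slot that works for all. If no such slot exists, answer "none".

Ravi free within 09:00–19:30: 09:30–11:45, 14:30–16:45.
Diego free within 09:00–19:30: 10:45–11:45, 14:15–15:00, 15:45–19:30.
Freya free within 09:00–19:30: 09:00–11:45, 12:45–13:00, 14:15–14:30, 17:15–18:00, 18:45–19:15.
Viktor free within 09:00–19:30: 10:15–15:15, 15:30–19:30.
Ravi ∩ Diego: 10:45–11:45, 14:30–15:00, 15:45–16:45.
Ravi ∩ Diego ∩ Freya: 10:45–11:45.
Ravi ∩ Diego ∩ Freya ∩ Viktor: 10:45–11:45.
Windows ≥ 15 min: 10:45–11:45.
Latest start in the last window 10:45–11:45 is 11:45 − 15 min = 11:30.

11:30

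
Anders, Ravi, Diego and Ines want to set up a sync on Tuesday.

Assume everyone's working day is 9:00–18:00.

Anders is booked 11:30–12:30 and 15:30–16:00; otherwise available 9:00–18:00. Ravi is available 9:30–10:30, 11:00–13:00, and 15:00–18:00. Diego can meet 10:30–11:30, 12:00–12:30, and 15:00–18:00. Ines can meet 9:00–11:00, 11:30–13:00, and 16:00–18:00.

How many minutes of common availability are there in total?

120 minutes

Anders free within 09:00–18:00: 09:00–11:30, 12:30–15:30, 16:00–18:00.
Anders ∩ Ravi: 09:30–10:30, 11:00–11:30, 12:30–13:00, 15:00–15:30, 16:00–18:00.
Anders ∩ Ravi ∩ Diego: 11:00–11:30, 15:00–15:30, 16:00–18:00.
Anders ∩ Ravi ∩ Diego ∩ Ines: 16:00–18:00.
Total common minutes: 120.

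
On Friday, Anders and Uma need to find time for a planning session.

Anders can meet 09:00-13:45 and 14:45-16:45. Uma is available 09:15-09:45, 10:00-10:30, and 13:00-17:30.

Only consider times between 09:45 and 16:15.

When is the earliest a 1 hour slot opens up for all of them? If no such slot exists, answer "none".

Anders ∩ Uma: 09:15–09:45, 10:00–10:30, 13:00–13:45, 14:45–16:45.
Restricted to 09:45–16:15: 10:00–10:30, 13:00–13:45, 14:45–16:15.
Windows ≥ 60 min: 14:45–16:15.
Earliest such window starts at 14:45.

14:45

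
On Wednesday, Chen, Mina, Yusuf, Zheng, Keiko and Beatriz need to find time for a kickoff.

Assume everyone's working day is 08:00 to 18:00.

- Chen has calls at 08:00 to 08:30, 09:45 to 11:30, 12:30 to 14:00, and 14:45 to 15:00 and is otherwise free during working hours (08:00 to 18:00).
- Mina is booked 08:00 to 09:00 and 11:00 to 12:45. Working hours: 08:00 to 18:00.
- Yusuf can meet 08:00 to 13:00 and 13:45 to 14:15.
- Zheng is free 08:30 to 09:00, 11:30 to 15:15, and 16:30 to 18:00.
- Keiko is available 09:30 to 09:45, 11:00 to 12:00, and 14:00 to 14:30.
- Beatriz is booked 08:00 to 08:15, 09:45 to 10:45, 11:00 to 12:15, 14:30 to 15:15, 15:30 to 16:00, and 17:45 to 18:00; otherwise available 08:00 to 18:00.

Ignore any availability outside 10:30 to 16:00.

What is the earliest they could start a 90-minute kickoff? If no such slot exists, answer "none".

none

Chen free within 08:00–18:00: 08:30–09:45, 11:30–12:30, 14:00–14:45, 15:00–18:00.
Mina free within 08:00–18:00: 09:00–11:00, 12:45–18:00.
Beatriz free within 08:00–18:00: 08:15–09:45, 10:45–11:00, 12:15–14:30, 15:15–15:30, 16:00–17:45.
Chen ∩ Mina: 09:00–09:45, 14:00–14:45, 15:00–18:00.
Chen ∩ Mina ∩ Yusuf: 09:00–09:45, 14:00–14:15.
Chen ∩ Mina ∩ Yusuf ∩ Zheng: 14:00–14:15.
Chen ∩ Mina ∩ Yusuf ∩ Zheng ∩ Keiko: 14:00–14:15.
Chen ∩ Mina ∩ Yusuf ∩ Zheng ∩ Keiko ∩ Beatriz: 14:00–14:15.
Restricted to 10:30–16:00: 14:00–14:15.
Windows ≥ 90 min: (none).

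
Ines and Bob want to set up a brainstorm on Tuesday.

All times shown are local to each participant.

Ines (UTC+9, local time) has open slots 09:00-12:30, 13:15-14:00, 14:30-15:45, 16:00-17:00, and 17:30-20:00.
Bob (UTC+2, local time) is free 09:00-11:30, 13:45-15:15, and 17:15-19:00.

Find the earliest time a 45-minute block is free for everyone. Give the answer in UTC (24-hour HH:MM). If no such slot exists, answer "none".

07:00

Ines → UTC: 00:00–03:30, 04:15–05:00, 05:30–06:45, 07:00–08:00, 08:30–11:00.
Bob → UTC: 07:00–09:30, 11:45–13:15, 15:15–17:00.
Ines ∩ Bob: 07:00–08:00, 08:30–09:30.
Windows ≥ 45 min: 07:00–08:00, 08:30–09:30.
Earliest such window starts at 07:00.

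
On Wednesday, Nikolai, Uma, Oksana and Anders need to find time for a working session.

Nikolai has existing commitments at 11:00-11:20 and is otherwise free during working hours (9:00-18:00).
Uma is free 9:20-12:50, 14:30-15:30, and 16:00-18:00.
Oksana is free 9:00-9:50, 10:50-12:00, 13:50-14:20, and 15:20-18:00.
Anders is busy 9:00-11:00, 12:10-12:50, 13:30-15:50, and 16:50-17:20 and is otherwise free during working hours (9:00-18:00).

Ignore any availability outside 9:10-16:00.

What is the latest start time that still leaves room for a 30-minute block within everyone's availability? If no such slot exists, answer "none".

Nikolai free within 09:00–18:00: 09:00–11:00, 11:20–18:00.
Anders free within 09:00–18:00: 11:00–12:10, 12:50–13:30, 15:50–16:50, 17:20–18:00.
Nikolai ∩ Uma: 09:20–11:00, 11:20–12:50, 14:30–15:30, 16:00–18:00.
Nikolai ∩ Uma ∩ Oksana: 09:20–09:50, 10:50–11:00, 11:20–12:00, 15:20–15:30, 16:00–18:00.
Nikolai ∩ Uma ∩ Oksana ∩ Anders: 11:20–12:00, 16:00–16:50, 17:20–18:00.
Restricted to 09:10–16:00: 11:20–12:00.
Windows ≥ 30 min: 11:20–12:00.
Latest start in the last window 11:20–12:00 is 12:00 − 30 min = 11:30.

11:30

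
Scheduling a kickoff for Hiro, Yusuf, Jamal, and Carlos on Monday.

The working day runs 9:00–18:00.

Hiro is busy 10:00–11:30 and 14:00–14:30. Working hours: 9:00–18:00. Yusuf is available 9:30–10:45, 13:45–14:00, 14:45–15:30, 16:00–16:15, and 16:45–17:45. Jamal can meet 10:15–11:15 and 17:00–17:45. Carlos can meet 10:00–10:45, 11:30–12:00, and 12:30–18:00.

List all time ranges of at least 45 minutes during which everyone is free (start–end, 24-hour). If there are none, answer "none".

Hiro free within 09:00–18:00: 09:00–10:00, 11:30–14:00, 14:30–18:00.
Hiro ∩ Yusuf: 09:30–10:00, 13:45–14:00, 14:45–15:30, 16:00–16:15, 16:45–17:45.
Hiro ∩ Yusuf ∩ Jamal: 17:00–17:45.
Hiro ∩ Yusuf ∩ Jamal ∩ Carlos: 17:00–17:45.
Windows ≥ 45 min: 17:00–17:45.

17:00–17:45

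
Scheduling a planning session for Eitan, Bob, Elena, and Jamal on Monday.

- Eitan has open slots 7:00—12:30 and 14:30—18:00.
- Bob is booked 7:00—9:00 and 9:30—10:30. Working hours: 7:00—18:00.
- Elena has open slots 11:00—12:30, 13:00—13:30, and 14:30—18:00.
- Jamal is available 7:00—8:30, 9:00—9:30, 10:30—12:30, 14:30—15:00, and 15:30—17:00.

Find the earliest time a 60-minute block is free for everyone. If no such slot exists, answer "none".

11:00

Bob free within 07:00–18:00: 09:00–09:30, 10:30–18:00.
Eitan ∩ Bob: 09:00–09:30, 10:30–12:30, 14:30–18:00.
Eitan ∩ Bob ∩ Elena: 11:00–12:30, 14:30–18:00.
Eitan ∩ Bob ∩ Elena ∩ Jamal: 11:00–12:30, 14:30–15:00, 15:30–17:00.
Windows ≥ 60 min: 11:00–12:30, 15:30–17:00.
Earliest such window starts at 11:00.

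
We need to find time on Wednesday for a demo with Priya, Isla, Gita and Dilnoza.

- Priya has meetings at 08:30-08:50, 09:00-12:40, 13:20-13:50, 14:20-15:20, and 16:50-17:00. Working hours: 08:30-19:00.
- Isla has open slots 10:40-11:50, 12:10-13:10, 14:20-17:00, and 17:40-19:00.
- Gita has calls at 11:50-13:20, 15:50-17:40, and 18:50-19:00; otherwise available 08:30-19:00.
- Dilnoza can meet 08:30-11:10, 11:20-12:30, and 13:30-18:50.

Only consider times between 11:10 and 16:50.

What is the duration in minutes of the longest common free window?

Priya free within 08:30–19:00: 08:50–09:00, 12:40–13:20, 13:50–14:20, 15:20–16:50, 17:00–19:00.
Gita free within 08:30–19:00: 08:30–11:50, 13:20–15:50, 17:40–18:50.
Priya ∩ Isla: 12:40–13:10, 15:20–16:50, 17:40–19:00.
Priya ∩ Isla ∩ Gita: 15:20–15:50, 17:40–18:50.
Priya ∩ Isla ∩ Gita ∩ Dilnoza: 15:20–15:50, 17:40–18:50.
Restricted to 11:10–16:50: 15:20–15:50.
Single common window of 30 minutes.

30 minutes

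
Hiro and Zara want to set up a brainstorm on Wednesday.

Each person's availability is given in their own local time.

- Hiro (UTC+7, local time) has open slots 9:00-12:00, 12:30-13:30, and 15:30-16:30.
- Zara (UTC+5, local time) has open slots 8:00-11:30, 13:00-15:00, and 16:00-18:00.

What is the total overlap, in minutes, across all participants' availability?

240 minutes

Hiro → UTC: 02:00–05:00, 05:30–06:30, 08:30–09:30.
Zara → UTC: 03:00–06:30, 08:00–10:00, 11:00–13:00.
Hiro ∩ Zara: 03:00–05:00, 05:30–06:30, 08:30–09:30.
Total common minutes: 120 + 60 + 60 = 240.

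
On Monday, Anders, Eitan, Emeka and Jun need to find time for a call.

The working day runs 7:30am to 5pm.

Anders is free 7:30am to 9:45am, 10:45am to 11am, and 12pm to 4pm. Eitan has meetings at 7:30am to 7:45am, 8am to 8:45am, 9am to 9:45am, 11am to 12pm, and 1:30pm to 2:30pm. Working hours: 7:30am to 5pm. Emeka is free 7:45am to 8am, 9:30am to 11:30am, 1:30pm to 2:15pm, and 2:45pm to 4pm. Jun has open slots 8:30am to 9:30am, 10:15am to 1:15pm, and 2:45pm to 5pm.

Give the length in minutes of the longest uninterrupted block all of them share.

75 minutes

Eitan free within 07:30–17:00: 07:45–08:00, 08:45–09:00, 09:45–11:00, 12:00–13:30, 14:30–17:00.
Anders ∩ Eitan: 07:45–08:00, 08:45–09:00, 10:45–11:00, 12:00–13:30, 14:30–16:00.
Anders ∩ Eitan ∩ Emeka: 07:45–08:00, 10:45–11:00, 14:45–16:00.
Anders ∩ Eitan ∩ Emeka ∩ Jun: 10:45–11:00, 14:45–16:00.
Common window lengths: 15, 75 min; longest is 75.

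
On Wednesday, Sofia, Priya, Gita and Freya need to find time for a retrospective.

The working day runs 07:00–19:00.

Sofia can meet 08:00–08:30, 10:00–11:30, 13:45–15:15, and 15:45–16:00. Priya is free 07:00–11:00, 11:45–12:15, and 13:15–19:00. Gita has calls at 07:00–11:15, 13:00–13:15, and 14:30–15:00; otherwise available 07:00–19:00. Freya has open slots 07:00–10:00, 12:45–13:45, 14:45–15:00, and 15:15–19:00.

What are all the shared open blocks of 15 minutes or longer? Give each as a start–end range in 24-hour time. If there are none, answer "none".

15:45–16:00

Gita free within 07:00–19:00: 11:15–13:00, 13:15–14:30, 15:00–19:00.
Sofia ∩ Priya: 08:00–08:30, 10:00–11:00, 13:45–15:15, 15:45–16:00.
Sofia ∩ Priya ∩ Gita: 13:45–14:30, 15:00–15:15, 15:45–16:00.
Sofia ∩ Priya ∩ Gita ∩ Freya: 15:45–16:00.
Windows ≥ 15 min: 15:45–16:00.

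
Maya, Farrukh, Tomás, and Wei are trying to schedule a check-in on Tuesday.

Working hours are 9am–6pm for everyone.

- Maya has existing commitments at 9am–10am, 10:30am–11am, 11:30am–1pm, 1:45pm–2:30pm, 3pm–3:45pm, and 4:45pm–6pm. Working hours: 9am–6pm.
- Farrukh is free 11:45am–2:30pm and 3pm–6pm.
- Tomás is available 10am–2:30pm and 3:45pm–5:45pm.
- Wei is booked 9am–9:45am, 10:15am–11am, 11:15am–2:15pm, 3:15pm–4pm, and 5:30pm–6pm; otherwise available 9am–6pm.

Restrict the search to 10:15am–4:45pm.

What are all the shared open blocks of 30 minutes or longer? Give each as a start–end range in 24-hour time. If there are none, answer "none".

16:00–16:45

Maya free within 09:00–18:00: 10:00–10:30, 11:00–11:30, 13:00–13:45, 14:30–15:00, 15:45–16:45.
Wei free within 09:00–18:00: 09:45–10:15, 11:00–11:15, 14:15–15:15, 16:00–17:30.
Maya ∩ Farrukh: 13:00–13:45, 15:45–16:45.
Maya ∩ Farrukh ∩ Tomás: 13:00–13:45, 15:45–16:45.
Maya ∩ Farrukh ∩ Tomás ∩ Wei: 16:00–16:45.
Restricted to 10:15–16:45: 16:00–16:45.
Windows ≥ 30 min: 16:00–16:45.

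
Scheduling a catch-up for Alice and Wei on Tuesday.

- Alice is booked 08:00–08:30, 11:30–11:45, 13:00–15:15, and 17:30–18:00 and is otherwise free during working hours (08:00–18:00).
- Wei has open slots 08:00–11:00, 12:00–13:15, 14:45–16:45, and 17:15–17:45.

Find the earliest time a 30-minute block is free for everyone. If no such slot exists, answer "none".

Alice free within 08:00–18:00: 08:30–11:30, 11:45–13:00, 15:15–17:30.
Alice ∩ Wei: 08:30–11:00, 12:00–13:00, 15:15–16:45, 17:15–17:30.
Windows ≥ 30 min: 08:30–11:00, 12:00–13:00, 15:15–16:45.
Earliest such window starts at 08:30.

08:30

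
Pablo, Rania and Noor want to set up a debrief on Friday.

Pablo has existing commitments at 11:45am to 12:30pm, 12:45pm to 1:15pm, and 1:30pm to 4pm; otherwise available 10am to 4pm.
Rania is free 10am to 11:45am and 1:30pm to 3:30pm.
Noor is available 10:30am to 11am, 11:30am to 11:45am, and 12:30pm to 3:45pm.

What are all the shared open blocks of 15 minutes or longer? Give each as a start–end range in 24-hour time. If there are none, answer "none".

10:30–11:00, 11:30–11:45

Pablo free within 10:00–16:00: 10:00–11:45, 12:30–12:45, 13:15–13:30.
Pablo ∩ Rania: 10:00–11:45.
Pablo ∩ Rania ∩ Noor: 10:30–11:00, 11:30–11:45.
Windows ≥ 15 min: 10:30–11:00, 11:30–11:45.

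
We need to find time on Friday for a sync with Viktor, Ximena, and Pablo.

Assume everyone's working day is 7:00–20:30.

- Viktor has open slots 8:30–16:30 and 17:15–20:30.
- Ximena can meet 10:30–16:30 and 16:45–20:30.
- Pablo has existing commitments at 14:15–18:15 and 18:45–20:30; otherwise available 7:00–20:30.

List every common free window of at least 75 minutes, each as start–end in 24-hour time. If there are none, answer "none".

Pablo free within 07:00–20:30: 07:00–14:15, 18:15–18:45.
Viktor ∩ Ximena: 10:30–16:30, 17:15–20:30.
Viktor ∩ Ximena ∩ Pablo: 10:30–14:15, 18:15–18:45.
Windows ≥ 75 min: 10:30–14:15.

10:30–14:15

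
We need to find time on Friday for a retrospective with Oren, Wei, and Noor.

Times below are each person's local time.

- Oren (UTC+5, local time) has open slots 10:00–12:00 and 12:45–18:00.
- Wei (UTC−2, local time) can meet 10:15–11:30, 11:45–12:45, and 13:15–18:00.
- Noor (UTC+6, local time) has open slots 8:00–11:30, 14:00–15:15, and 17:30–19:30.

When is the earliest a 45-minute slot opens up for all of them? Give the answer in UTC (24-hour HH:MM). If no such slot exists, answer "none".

Oren → UTC: 05:00–07:00, 07:45–13:00.
Wei → UTC: 12:15–13:30, 13:45–14:45, 15:15–20:00.
Noor → UTC: 02:00–05:30, 08:00–09:15, 11:30–13:30.
Oren ∩ Wei: 12:15–13:00.
Oren ∩ Wei ∩ Noor: 12:15–13:00.
Windows ≥ 45 min: 12:15–13:00.
Earliest such window starts at 12:15.

12:15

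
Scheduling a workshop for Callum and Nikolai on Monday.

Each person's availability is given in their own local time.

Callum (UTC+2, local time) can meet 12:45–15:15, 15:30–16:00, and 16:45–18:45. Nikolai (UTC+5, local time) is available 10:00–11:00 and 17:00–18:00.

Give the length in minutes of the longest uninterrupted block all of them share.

Callum → UTC: 10:45–13:15, 13:30–14:00, 14:45–16:45.
Nikolai → UTC: 05:00–06:00, 12:00–13:00.
Callum ∩ Nikolai: 12:00–13:00.
Single common window of 60 minutes.

60 minutes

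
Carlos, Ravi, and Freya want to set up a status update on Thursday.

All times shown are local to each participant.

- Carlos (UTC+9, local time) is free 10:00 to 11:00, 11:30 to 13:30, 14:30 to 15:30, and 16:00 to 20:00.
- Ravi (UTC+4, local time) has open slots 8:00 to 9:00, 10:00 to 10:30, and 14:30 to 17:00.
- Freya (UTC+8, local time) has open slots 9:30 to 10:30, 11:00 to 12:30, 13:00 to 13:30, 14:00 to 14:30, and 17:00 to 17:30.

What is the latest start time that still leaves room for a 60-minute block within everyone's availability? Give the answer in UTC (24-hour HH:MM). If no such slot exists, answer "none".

Carlos → UTC: 01:00–02:00, 02:30–04:30, 05:30–06:30, 07:00–11:00.
Ravi → UTC: 04:00–05:00, 06:00–06:30, 10:30–13:00.
Freya → UTC: 01:30–02:30, 03:00–04:30, 05:00–05:30, 06:00–06:30, 09:00–09:30.
Carlos ∩ Ravi: 04:00–04:30, 06:00–06:30, 10:30–11:00.
Carlos ∩ Ravi ∩ Freya: 04:00–04:30, 06:00–06:30.
Windows ≥ 60 min: (none).

none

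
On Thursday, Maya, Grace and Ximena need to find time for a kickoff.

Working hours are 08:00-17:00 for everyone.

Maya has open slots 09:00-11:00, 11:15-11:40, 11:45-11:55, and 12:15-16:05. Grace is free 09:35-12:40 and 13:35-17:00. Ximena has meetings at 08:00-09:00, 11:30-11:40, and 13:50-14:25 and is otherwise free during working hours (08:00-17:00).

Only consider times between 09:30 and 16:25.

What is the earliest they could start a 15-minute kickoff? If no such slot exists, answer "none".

Ximena free within 08:00–17:00: 09:00–11:30, 11:40–13:50, 14:25–17:00.
Maya ∩ Grace: 09:35–11:00, 11:15–11:40, 11:45–11:55, 12:15–12:40, 13:35–16:05.
Maya ∩ Grace ∩ Ximena: 09:35–11:00, 11:15–11:30, 11:45–11:55, 12:15–12:40, 13:35–13:50, 14:25–16:05.
Restricted to 09:30–16:25: 09:35–11:00, 11:15–11:30, 11:45–11:55, 12:15–12:40, 13:35–13:50, 14:25–16:05.
Windows ≥ 15 min: 09:35–11:00, 11:15–11:30, 12:15–12:40, 13:35–13:50, 14:25–16:05.
Earliest such window starts at 09:35.

09:35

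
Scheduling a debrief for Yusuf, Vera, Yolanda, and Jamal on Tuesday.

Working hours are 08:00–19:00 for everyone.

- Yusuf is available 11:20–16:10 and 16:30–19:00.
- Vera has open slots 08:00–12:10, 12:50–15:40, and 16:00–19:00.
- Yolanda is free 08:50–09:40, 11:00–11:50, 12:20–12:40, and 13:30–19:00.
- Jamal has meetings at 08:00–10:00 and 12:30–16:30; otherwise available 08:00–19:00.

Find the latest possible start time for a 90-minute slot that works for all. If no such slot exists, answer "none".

Jamal free within 08:00–19:00: 10:00–12:30, 16:30–19:00.
Yusuf ∩ Vera: 11:20–12:10, 12:50–15:40, 16:00–16:10, 16:30–19:00.
Yusuf ∩ Vera ∩ Yolanda: 11:20–11:50, 13:30–15:40, 16:00–16:10, 16:30–19:00.
Yusuf ∩ Vera ∩ Yolanda ∩ Jamal: 11:20–11:50, 16:30–19:00.
Windows ≥ 90 min: 16:30–19:00.
Latest start in the last window 16:30–19:00 is 19:00 − 90 min = 17:30.

17:30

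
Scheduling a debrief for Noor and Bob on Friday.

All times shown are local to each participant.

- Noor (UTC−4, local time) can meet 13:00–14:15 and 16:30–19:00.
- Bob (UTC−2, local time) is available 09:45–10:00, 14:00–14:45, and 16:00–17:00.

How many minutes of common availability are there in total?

Noor → UTC: 17:00–18:15, 20:30–23:00.
Bob → UTC: 11:45–12:00, 16:00–16:45, 18:00–19:00.
Noor ∩ Bob: 18:00–18:15.
Total common minutes: 15.

15 minutes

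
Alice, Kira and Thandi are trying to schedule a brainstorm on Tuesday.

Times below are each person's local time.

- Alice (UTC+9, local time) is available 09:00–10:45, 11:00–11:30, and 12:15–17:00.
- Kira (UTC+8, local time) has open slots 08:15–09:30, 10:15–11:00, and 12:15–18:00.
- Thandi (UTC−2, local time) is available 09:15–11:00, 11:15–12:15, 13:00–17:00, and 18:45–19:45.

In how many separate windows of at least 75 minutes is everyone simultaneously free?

0

Alice → UTC: 00:00–01:45, 02:00–02:30, 03:15–08:00.
Kira → UTC: 00:15–01:30, 02:15–03:00, 04:15–10:00.
Thandi → UTC: 11:15–13:00, 13:15–14:15, 15:00–19:00, 20:45–21:45.
Alice ∩ Kira: 00:15–01:30, 02:15–02:30, 04:15–08:00.
Alice ∩ Kira ∩ Thandi: (none).
Windows ≥ 75 min: (none).
That's 0 windows.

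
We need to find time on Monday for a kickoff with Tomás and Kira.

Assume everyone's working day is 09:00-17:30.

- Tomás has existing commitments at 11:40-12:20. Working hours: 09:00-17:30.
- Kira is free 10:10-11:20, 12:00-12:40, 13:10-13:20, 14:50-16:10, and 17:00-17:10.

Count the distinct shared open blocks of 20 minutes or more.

Tomás free within 09:00–17:30: 09:00–11:40, 12:20–17:30.
Tomás ∩ Kira: 10:10–11:20, 12:20–12:40, 13:10–13:20, 14:50–16:10, 17:00–17:10.
Windows ≥ 20 min: 10:10–11:20, 12:20–12:40, 14:50–16:10.
That's 3 windows.

3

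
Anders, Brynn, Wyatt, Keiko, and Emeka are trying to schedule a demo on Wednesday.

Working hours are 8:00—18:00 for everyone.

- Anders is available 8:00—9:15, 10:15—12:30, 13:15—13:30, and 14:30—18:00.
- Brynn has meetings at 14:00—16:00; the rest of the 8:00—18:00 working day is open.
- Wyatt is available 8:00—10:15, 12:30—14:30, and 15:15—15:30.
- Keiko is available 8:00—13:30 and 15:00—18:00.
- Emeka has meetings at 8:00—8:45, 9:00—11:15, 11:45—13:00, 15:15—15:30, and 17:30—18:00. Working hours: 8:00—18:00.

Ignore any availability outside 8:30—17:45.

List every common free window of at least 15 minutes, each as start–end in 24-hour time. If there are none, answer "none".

Brynn free within 08:00–18:00: 08:00–14:00, 16:00–18:00.
Emeka free within 08:00–18:00: 08:45–09:00, 11:15–11:45, 13:00–15:15, 15:30–17:30.
Anders ∩ Brynn: 08:00–09:15, 10:15–12:30, 13:15–13:30, 16:00–18:00.
Anders ∩ Brynn ∩ Wyatt: 08:00–09:15, 13:15–13:30.
Anders ∩ Brynn ∩ Wyatt ∩ Keiko: 08:00–09:15, 13:15–13:30.
Anders ∩ Brynn ∩ Wyatt ∩ Keiko ∩ Emeka: 08:45–09:00, 13:15–13:30.
Restricted to 08:30–17:45: 08:45–09:00, 13:15–13:30.
Windows ≥ 15 min: 08:45–09:00, 13:15–13:30.

08:45–09:00, 13:15–13:30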